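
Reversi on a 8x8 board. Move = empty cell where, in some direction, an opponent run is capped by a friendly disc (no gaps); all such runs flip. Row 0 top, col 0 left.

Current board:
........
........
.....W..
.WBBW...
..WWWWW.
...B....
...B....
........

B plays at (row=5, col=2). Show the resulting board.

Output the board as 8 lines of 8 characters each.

Place B at (5,2); scan 8 dirs for brackets.
Dir NW: first cell '.' (not opp) -> no flip
Dir N: opp run (4,2) capped by B -> flip
Dir NE: opp run (4,3) (3,4) (2,5), next='.' -> no flip
Dir W: first cell '.' (not opp) -> no flip
Dir E: first cell 'B' (not opp) -> no flip
Dir SW: first cell '.' (not opp) -> no flip
Dir S: first cell '.' (not opp) -> no flip
Dir SE: first cell 'B' (not opp) -> no flip
All flips: (4,2)

Answer: ........
........
.....W..
.WBBW...
..BWWWW.
..BB....
...B....
........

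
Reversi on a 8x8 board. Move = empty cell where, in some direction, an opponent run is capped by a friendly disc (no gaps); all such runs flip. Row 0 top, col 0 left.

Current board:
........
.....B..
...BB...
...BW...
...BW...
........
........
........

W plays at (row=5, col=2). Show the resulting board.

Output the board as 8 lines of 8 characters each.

Place W at (5,2); scan 8 dirs for brackets.
Dir NW: first cell '.' (not opp) -> no flip
Dir N: first cell '.' (not opp) -> no flip
Dir NE: opp run (4,3) capped by W -> flip
Dir W: first cell '.' (not opp) -> no flip
Dir E: first cell '.' (not opp) -> no flip
Dir SW: first cell '.' (not opp) -> no flip
Dir S: first cell '.' (not opp) -> no flip
Dir SE: first cell '.' (not opp) -> no flip
All flips: (4,3)

Answer: ........
.....B..
...BB...
...BW...
...WW...
..W.....
........
........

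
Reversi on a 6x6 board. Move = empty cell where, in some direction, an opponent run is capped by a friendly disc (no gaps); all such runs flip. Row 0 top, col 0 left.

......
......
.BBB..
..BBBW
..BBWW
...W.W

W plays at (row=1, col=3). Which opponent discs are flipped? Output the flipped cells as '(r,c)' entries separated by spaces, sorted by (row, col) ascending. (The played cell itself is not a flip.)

Dir NW: first cell '.' (not opp) -> no flip
Dir N: first cell '.' (not opp) -> no flip
Dir NE: first cell '.' (not opp) -> no flip
Dir W: first cell '.' (not opp) -> no flip
Dir E: first cell '.' (not opp) -> no flip
Dir SW: opp run (2,2), next='.' -> no flip
Dir S: opp run (2,3) (3,3) (4,3) capped by W -> flip
Dir SE: first cell '.' (not opp) -> no flip

Answer: (2,3) (3,3) (4,3)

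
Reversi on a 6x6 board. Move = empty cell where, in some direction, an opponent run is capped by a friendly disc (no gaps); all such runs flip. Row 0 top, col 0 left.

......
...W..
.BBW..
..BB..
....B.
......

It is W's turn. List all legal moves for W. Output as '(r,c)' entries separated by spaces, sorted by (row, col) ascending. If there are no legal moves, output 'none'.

Answer: (2,0) (3,1) (4,1) (4,3)

Derivation:
(1,0): no bracket -> illegal
(1,1): no bracket -> illegal
(1,2): no bracket -> illegal
(2,0): flips 2 -> legal
(2,4): no bracket -> illegal
(3,0): no bracket -> illegal
(3,1): flips 1 -> legal
(3,4): no bracket -> illegal
(3,5): no bracket -> illegal
(4,1): flips 1 -> legal
(4,2): no bracket -> illegal
(4,3): flips 1 -> legal
(4,5): no bracket -> illegal
(5,3): no bracket -> illegal
(5,4): no bracket -> illegal
(5,5): no bracket -> illegal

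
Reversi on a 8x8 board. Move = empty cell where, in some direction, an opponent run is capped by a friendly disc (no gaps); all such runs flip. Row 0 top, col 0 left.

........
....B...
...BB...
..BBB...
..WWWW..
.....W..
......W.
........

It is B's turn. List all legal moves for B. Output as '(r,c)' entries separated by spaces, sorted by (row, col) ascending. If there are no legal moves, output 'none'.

(3,1): no bracket -> illegal
(3,5): no bracket -> illegal
(3,6): no bracket -> illegal
(4,1): no bracket -> illegal
(4,6): no bracket -> illegal
(5,1): flips 1 -> legal
(5,2): flips 2 -> legal
(5,3): flips 1 -> legal
(5,4): flips 2 -> legal
(5,6): flips 1 -> legal
(5,7): no bracket -> illegal
(6,4): no bracket -> illegal
(6,5): no bracket -> illegal
(6,7): no bracket -> illegal
(7,5): no bracket -> illegal
(7,6): no bracket -> illegal
(7,7): flips 3 -> legal

Answer: (5,1) (5,2) (5,3) (5,4) (5,6) (7,7)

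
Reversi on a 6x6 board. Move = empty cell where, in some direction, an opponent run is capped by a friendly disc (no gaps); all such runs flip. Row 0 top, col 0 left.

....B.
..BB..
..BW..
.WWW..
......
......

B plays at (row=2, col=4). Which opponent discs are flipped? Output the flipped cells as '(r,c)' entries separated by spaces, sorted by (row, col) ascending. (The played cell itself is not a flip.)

Answer: (2,3)

Derivation:
Dir NW: first cell 'B' (not opp) -> no flip
Dir N: first cell '.' (not opp) -> no flip
Dir NE: first cell '.' (not opp) -> no flip
Dir W: opp run (2,3) capped by B -> flip
Dir E: first cell '.' (not opp) -> no flip
Dir SW: opp run (3,3), next='.' -> no flip
Dir S: first cell '.' (not opp) -> no flip
Dir SE: first cell '.' (not opp) -> no flip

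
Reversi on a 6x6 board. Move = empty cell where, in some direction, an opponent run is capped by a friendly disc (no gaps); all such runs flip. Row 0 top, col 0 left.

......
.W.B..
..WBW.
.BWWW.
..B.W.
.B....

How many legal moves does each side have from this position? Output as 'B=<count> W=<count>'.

-- B to move --
(0,0): no bracket -> illegal
(0,1): no bracket -> illegal
(0,2): no bracket -> illegal
(1,0): no bracket -> illegal
(1,2): flips 2 -> legal
(1,4): no bracket -> illegal
(1,5): flips 2 -> legal
(2,0): no bracket -> illegal
(2,1): flips 1 -> legal
(2,5): flips 1 -> legal
(3,5): flips 4 -> legal
(4,1): flips 1 -> legal
(4,3): flips 1 -> legal
(4,5): flips 1 -> legal
(5,3): no bracket -> illegal
(5,4): no bracket -> illegal
(5,5): no bracket -> illegal
B mobility = 8
-- W to move --
(0,2): flips 1 -> legal
(0,3): flips 2 -> legal
(0,4): flips 1 -> legal
(1,2): flips 1 -> legal
(1,4): flips 1 -> legal
(2,0): no bracket -> illegal
(2,1): no bracket -> illegal
(3,0): flips 1 -> legal
(4,0): flips 1 -> legal
(4,1): no bracket -> illegal
(4,3): no bracket -> illegal
(5,0): no bracket -> illegal
(5,2): flips 1 -> legal
(5,3): no bracket -> illegal
W mobility = 8

Answer: B=8 W=8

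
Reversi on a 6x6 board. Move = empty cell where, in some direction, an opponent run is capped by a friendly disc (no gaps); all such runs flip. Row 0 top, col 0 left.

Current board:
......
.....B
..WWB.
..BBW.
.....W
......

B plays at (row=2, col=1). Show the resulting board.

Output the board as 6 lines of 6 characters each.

Answer: ......
.....B
.BBBB.
..BBW.
.....W
......

Derivation:
Place B at (2,1); scan 8 dirs for brackets.
Dir NW: first cell '.' (not opp) -> no flip
Dir N: first cell '.' (not opp) -> no flip
Dir NE: first cell '.' (not opp) -> no flip
Dir W: first cell '.' (not opp) -> no flip
Dir E: opp run (2,2) (2,3) capped by B -> flip
Dir SW: first cell '.' (not opp) -> no flip
Dir S: first cell '.' (not opp) -> no flip
Dir SE: first cell 'B' (not opp) -> no flip
All flips: (2,2) (2,3)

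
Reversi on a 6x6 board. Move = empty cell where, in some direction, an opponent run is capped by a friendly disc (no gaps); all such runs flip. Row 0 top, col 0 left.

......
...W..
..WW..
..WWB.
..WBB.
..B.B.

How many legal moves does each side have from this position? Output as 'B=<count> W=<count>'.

Answer: B=6 W=4

Derivation:
-- B to move --
(0,2): no bracket -> illegal
(0,3): flips 3 -> legal
(0,4): no bracket -> illegal
(1,1): flips 2 -> legal
(1,2): flips 4 -> legal
(1,4): no bracket -> illegal
(2,1): flips 1 -> legal
(2,4): no bracket -> illegal
(3,1): flips 2 -> legal
(4,1): flips 1 -> legal
(5,1): no bracket -> illegal
(5,3): no bracket -> illegal
B mobility = 6
-- W to move --
(2,4): no bracket -> illegal
(2,5): no bracket -> illegal
(3,5): flips 1 -> legal
(4,1): no bracket -> illegal
(4,5): flips 3 -> legal
(5,1): no bracket -> illegal
(5,3): flips 1 -> legal
(5,5): flips 1 -> legal
W mobility = 4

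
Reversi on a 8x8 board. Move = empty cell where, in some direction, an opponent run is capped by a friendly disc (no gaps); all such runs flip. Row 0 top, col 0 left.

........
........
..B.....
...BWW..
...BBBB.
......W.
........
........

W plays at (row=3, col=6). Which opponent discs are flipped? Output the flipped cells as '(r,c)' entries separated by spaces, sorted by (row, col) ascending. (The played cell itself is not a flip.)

Answer: (4,6)

Derivation:
Dir NW: first cell '.' (not opp) -> no flip
Dir N: first cell '.' (not opp) -> no flip
Dir NE: first cell '.' (not opp) -> no flip
Dir W: first cell 'W' (not opp) -> no flip
Dir E: first cell '.' (not opp) -> no flip
Dir SW: opp run (4,5), next='.' -> no flip
Dir S: opp run (4,6) capped by W -> flip
Dir SE: first cell '.' (not opp) -> no flip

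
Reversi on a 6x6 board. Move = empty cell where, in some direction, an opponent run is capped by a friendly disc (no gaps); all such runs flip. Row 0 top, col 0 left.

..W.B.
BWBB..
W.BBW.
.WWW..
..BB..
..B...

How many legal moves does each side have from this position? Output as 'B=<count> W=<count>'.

Answer: B=9 W=7

Derivation:
-- B to move --
(0,0): flips 1 -> legal
(0,1): no bracket -> illegal
(0,3): no bracket -> illegal
(1,4): no bracket -> illegal
(1,5): flips 2 -> legal
(2,1): flips 1 -> legal
(2,5): flips 1 -> legal
(3,0): flips 1 -> legal
(3,4): no bracket -> illegal
(3,5): flips 1 -> legal
(4,0): flips 1 -> legal
(4,1): flips 1 -> legal
(4,4): flips 1 -> legal
B mobility = 9
-- W to move --
(0,0): flips 1 -> legal
(0,1): no bracket -> illegal
(0,3): flips 2 -> legal
(0,5): no bracket -> illegal
(1,4): flips 3 -> legal
(1,5): no bracket -> illegal
(2,1): flips 2 -> legal
(3,4): no bracket -> illegal
(4,1): no bracket -> illegal
(4,4): no bracket -> illegal
(5,1): flips 1 -> legal
(5,3): flips 2 -> legal
(5,4): flips 1 -> legal
W mobility = 7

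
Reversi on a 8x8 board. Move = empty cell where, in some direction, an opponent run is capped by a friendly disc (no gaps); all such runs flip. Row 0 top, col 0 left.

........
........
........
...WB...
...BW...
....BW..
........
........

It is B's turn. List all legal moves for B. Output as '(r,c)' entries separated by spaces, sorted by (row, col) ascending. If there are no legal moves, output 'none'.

Answer: (2,3) (3,2) (4,5) (5,6)

Derivation:
(2,2): no bracket -> illegal
(2,3): flips 1 -> legal
(2,4): no bracket -> illegal
(3,2): flips 1 -> legal
(3,5): no bracket -> illegal
(4,2): no bracket -> illegal
(4,5): flips 1 -> legal
(4,6): no bracket -> illegal
(5,3): no bracket -> illegal
(5,6): flips 1 -> legal
(6,4): no bracket -> illegal
(6,5): no bracket -> illegal
(6,6): no bracket -> illegal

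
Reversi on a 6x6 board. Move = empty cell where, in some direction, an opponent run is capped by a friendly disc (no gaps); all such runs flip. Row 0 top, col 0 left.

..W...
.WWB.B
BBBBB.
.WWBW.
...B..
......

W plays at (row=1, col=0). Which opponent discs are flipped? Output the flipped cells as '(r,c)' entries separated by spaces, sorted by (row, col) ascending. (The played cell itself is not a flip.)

Answer: (2,1)

Derivation:
Dir NW: edge -> no flip
Dir N: first cell '.' (not opp) -> no flip
Dir NE: first cell '.' (not opp) -> no flip
Dir W: edge -> no flip
Dir E: first cell 'W' (not opp) -> no flip
Dir SW: edge -> no flip
Dir S: opp run (2,0), next='.' -> no flip
Dir SE: opp run (2,1) capped by W -> flip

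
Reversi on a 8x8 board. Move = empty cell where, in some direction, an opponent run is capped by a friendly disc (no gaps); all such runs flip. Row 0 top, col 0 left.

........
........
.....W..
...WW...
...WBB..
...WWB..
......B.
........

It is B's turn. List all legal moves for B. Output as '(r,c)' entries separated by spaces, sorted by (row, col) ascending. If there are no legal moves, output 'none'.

Answer: (2,2) (2,3) (2,4) (4,2) (5,2) (6,2) (6,3) (6,4)

Derivation:
(1,4): no bracket -> illegal
(1,5): no bracket -> illegal
(1,6): no bracket -> illegal
(2,2): flips 1 -> legal
(2,3): flips 1 -> legal
(2,4): flips 1 -> legal
(2,6): no bracket -> illegal
(3,2): no bracket -> illegal
(3,5): no bracket -> illegal
(3,6): no bracket -> illegal
(4,2): flips 1 -> legal
(5,2): flips 2 -> legal
(6,2): flips 1 -> legal
(6,3): flips 1 -> legal
(6,4): flips 1 -> legal
(6,5): no bracket -> illegal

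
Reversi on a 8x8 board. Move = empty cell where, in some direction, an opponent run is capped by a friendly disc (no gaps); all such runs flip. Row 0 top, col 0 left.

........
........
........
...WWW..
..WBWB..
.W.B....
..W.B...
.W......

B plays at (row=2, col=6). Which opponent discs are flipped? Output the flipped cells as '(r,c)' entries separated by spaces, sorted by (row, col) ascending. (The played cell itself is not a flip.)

Answer: (3,5) (4,4)

Derivation:
Dir NW: first cell '.' (not opp) -> no flip
Dir N: first cell '.' (not opp) -> no flip
Dir NE: first cell '.' (not opp) -> no flip
Dir W: first cell '.' (not opp) -> no flip
Dir E: first cell '.' (not opp) -> no flip
Dir SW: opp run (3,5) (4,4) capped by B -> flip
Dir S: first cell '.' (not opp) -> no flip
Dir SE: first cell '.' (not opp) -> no flip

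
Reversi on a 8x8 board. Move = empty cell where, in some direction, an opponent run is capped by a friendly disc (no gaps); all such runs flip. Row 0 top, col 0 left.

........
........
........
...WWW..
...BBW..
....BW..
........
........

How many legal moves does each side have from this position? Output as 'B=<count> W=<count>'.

Answer: B=9 W=5

Derivation:
-- B to move --
(2,2): flips 1 -> legal
(2,3): flips 1 -> legal
(2,4): flips 1 -> legal
(2,5): flips 1 -> legal
(2,6): flips 1 -> legal
(3,2): no bracket -> illegal
(3,6): flips 1 -> legal
(4,2): no bracket -> illegal
(4,6): flips 1 -> legal
(5,6): flips 1 -> legal
(6,4): no bracket -> illegal
(6,5): no bracket -> illegal
(6,6): flips 1 -> legal
B mobility = 9
-- W to move --
(3,2): no bracket -> illegal
(4,2): flips 2 -> legal
(5,2): flips 1 -> legal
(5,3): flips 3 -> legal
(6,3): flips 1 -> legal
(6,4): flips 2 -> legal
(6,5): no bracket -> illegal
W mobility = 5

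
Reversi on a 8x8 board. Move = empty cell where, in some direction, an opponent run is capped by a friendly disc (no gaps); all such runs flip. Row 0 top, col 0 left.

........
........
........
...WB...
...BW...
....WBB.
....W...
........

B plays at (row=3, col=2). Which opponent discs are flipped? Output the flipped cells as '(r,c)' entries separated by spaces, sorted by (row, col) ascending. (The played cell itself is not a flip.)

Dir NW: first cell '.' (not opp) -> no flip
Dir N: first cell '.' (not opp) -> no flip
Dir NE: first cell '.' (not opp) -> no flip
Dir W: first cell '.' (not opp) -> no flip
Dir E: opp run (3,3) capped by B -> flip
Dir SW: first cell '.' (not opp) -> no flip
Dir S: first cell '.' (not opp) -> no flip
Dir SE: first cell 'B' (not opp) -> no flip

Answer: (3,3)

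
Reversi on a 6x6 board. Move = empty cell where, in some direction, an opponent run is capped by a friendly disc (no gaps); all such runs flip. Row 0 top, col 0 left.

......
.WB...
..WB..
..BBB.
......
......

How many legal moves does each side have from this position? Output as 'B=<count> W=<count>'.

Answer: B=3 W=5

Derivation:
-- B to move --
(0,0): flips 2 -> legal
(0,1): no bracket -> illegal
(0,2): no bracket -> illegal
(1,0): flips 1 -> legal
(1,3): no bracket -> illegal
(2,0): no bracket -> illegal
(2,1): flips 1 -> legal
(3,1): no bracket -> illegal
B mobility = 3
-- W to move --
(0,1): no bracket -> illegal
(0,2): flips 1 -> legal
(0,3): no bracket -> illegal
(1,3): flips 1 -> legal
(1,4): no bracket -> illegal
(2,1): no bracket -> illegal
(2,4): flips 1 -> legal
(2,5): no bracket -> illegal
(3,1): no bracket -> illegal
(3,5): no bracket -> illegal
(4,1): no bracket -> illegal
(4,2): flips 1 -> legal
(4,3): no bracket -> illegal
(4,4): flips 1 -> legal
(4,5): no bracket -> illegal
W mobility = 5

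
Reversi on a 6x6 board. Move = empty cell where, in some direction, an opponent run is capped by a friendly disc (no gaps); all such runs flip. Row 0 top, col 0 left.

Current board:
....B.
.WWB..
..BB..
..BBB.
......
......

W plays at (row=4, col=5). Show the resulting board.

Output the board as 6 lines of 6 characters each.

Place W at (4,5); scan 8 dirs for brackets.
Dir NW: opp run (3,4) (2,3) capped by W -> flip
Dir N: first cell '.' (not opp) -> no flip
Dir NE: edge -> no flip
Dir W: first cell '.' (not opp) -> no flip
Dir E: edge -> no flip
Dir SW: first cell '.' (not opp) -> no flip
Dir S: first cell '.' (not opp) -> no flip
Dir SE: edge -> no flip
All flips: (2,3) (3,4)

Answer: ....B.
.WWB..
..BW..
..BBW.
.....W
......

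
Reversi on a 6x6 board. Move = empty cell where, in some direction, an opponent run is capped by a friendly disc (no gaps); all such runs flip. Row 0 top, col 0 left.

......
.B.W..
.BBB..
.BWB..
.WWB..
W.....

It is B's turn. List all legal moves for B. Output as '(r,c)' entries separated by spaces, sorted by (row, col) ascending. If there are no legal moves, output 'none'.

(0,2): no bracket -> illegal
(0,3): flips 1 -> legal
(0,4): flips 1 -> legal
(1,2): no bracket -> illegal
(1,4): no bracket -> illegal
(2,4): no bracket -> illegal
(3,0): no bracket -> illegal
(4,0): flips 2 -> legal
(5,1): flips 2 -> legal
(5,2): flips 2 -> legal
(5,3): flips 1 -> legal

Answer: (0,3) (0,4) (4,0) (5,1) (5,2) (5,3)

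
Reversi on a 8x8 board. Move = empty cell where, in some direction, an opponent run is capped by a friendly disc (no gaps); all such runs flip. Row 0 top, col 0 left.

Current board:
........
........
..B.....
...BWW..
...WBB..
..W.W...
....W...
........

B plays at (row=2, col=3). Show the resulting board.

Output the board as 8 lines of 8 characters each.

Answer: ........
........
..BB....
...BBW..
...WBB..
..W.W...
....W...
........

Derivation:
Place B at (2,3); scan 8 dirs for brackets.
Dir NW: first cell '.' (not opp) -> no flip
Dir N: first cell '.' (not opp) -> no flip
Dir NE: first cell '.' (not opp) -> no flip
Dir W: first cell 'B' (not opp) -> no flip
Dir E: first cell '.' (not opp) -> no flip
Dir SW: first cell '.' (not opp) -> no flip
Dir S: first cell 'B' (not opp) -> no flip
Dir SE: opp run (3,4) capped by B -> flip
All flips: (3,4)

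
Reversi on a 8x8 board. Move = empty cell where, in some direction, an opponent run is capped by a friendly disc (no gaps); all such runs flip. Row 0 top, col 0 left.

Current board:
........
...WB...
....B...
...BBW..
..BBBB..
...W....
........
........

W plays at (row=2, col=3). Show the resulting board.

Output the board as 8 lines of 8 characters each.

Place W at (2,3); scan 8 dirs for brackets.
Dir NW: first cell '.' (not opp) -> no flip
Dir N: first cell 'W' (not opp) -> no flip
Dir NE: opp run (1,4), next='.' -> no flip
Dir W: first cell '.' (not opp) -> no flip
Dir E: opp run (2,4), next='.' -> no flip
Dir SW: first cell '.' (not opp) -> no flip
Dir S: opp run (3,3) (4,3) capped by W -> flip
Dir SE: opp run (3,4) (4,5), next='.' -> no flip
All flips: (3,3) (4,3)

Answer: ........
...WB...
...WB...
...WBW..
..BWBB..
...W....
........
........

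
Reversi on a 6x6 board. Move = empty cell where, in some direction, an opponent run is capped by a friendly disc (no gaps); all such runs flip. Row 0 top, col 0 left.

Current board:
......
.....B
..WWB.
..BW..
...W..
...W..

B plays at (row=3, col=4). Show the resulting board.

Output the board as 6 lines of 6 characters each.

Answer: ......
.....B
..WWB.
..BBB.
...W..
...W..

Derivation:
Place B at (3,4); scan 8 dirs for brackets.
Dir NW: opp run (2,3), next='.' -> no flip
Dir N: first cell 'B' (not opp) -> no flip
Dir NE: first cell '.' (not opp) -> no flip
Dir W: opp run (3,3) capped by B -> flip
Dir E: first cell '.' (not opp) -> no flip
Dir SW: opp run (4,3), next='.' -> no flip
Dir S: first cell '.' (not opp) -> no flip
Dir SE: first cell '.' (not opp) -> no flip
All flips: (3,3)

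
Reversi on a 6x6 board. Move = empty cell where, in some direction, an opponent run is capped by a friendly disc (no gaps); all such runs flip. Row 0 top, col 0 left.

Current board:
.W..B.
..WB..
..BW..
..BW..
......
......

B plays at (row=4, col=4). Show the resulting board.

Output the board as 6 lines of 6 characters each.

Place B at (4,4); scan 8 dirs for brackets.
Dir NW: opp run (3,3) capped by B -> flip
Dir N: first cell '.' (not opp) -> no flip
Dir NE: first cell '.' (not opp) -> no flip
Dir W: first cell '.' (not opp) -> no flip
Dir E: first cell '.' (not opp) -> no flip
Dir SW: first cell '.' (not opp) -> no flip
Dir S: first cell '.' (not opp) -> no flip
Dir SE: first cell '.' (not opp) -> no flip
All flips: (3,3)

Answer: .W..B.
..WB..
..BW..
..BB..
....B.
......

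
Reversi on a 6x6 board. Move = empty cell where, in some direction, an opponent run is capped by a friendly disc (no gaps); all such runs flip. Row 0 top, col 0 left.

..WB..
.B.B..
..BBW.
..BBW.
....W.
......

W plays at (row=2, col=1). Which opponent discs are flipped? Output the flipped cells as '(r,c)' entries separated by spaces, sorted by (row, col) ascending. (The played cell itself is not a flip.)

Dir NW: first cell '.' (not opp) -> no flip
Dir N: opp run (1,1), next='.' -> no flip
Dir NE: first cell '.' (not opp) -> no flip
Dir W: first cell '.' (not opp) -> no flip
Dir E: opp run (2,2) (2,3) capped by W -> flip
Dir SW: first cell '.' (not opp) -> no flip
Dir S: first cell '.' (not opp) -> no flip
Dir SE: opp run (3,2), next='.' -> no flip

Answer: (2,2) (2,3)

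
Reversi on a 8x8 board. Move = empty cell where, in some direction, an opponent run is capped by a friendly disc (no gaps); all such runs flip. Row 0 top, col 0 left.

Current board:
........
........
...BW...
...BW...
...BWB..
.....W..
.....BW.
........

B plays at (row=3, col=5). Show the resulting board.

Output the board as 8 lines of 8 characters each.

Place B at (3,5); scan 8 dirs for brackets.
Dir NW: opp run (2,4), next='.' -> no flip
Dir N: first cell '.' (not opp) -> no flip
Dir NE: first cell '.' (not opp) -> no flip
Dir W: opp run (3,4) capped by B -> flip
Dir E: first cell '.' (not opp) -> no flip
Dir SW: opp run (4,4), next='.' -> no flip
Dir S: first cell 'B' (not opp) -> no flip
Dir SE: first cell '.' (not opp) -> no flip
All flips: (3,4)

Answer: ........
........
...BW...
...BBB..
...BWB..
.....W..
.....BW.
........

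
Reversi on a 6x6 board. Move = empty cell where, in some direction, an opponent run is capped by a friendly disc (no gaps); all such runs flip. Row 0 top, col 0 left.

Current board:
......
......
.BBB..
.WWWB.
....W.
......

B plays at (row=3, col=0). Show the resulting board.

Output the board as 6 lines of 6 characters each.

Place B at (3,0); scan 8 dirs for brackets.
Dir NW: edge -> no flip
Dir N: first cell '.' (not opp) -> no flip
Dir NE: first cell 'B' (not opp) -> no flip
Dir W: edge -> no flip
Dir E: opp run (3,1) (3,2) (3,3) capped by B -> flip
Dir SW: edge -> no flip
Dir S: first cell '.' (not opp) -> no flip
Dir SE: first cell '.' (not opp) -> no flip
All flips: (3,1) (3,2) (3,3)

Answer: ......
......
.BBB..
BBBBB.
....W.
......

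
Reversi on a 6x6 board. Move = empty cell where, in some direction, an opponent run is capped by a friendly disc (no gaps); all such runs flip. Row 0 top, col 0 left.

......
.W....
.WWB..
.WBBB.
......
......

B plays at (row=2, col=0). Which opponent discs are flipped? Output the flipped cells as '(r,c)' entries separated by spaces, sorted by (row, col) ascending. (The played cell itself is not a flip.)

Answer: (2,1) (2,2)

Derivation:
Dir NW: edge -> no flip
Dir N: first cell '.' (not opp) -> no flip
Dir NE: opp run (1,1), next='.' -> no flip
Dir W: edge -> no flip
Dir E: opp run (2,1) (2,2) capped by B -> flip
Dir SW: edge -> no flip
Dir S: first cell '.' (not opp) -> no flip
Dir SE: opp run (3,1), next='.' -> no flip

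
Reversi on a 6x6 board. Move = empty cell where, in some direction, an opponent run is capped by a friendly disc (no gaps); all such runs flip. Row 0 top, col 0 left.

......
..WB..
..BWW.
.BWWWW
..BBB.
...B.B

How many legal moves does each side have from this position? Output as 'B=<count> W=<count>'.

Answer: B=6 W=9

Derivation:
-- B to move --
(0,1): no bracket -> illegal
(0,2): flips 1 -> legal
(0,3): no bracket -> illegal
(1,1): flips 1 -> legal
(1,4): flips 2 -> legal
(1,5): flips 2 -> legal
(2,1): flips 1 -> legal
(2,5): flips 3 -> legal
(4,1): no bracket -> illegal
(4,5): no bracket -> illegal
B mobility = 6
-- W to move --
(0,2): flips 1 -> legal
(0,3): flips 1 -> legal
(0,4): no bracket -> illegal
(1,1): flips 1 -> legal
(1,4): flips 1 -> legal
(2,0): no bracket -> illegal
(2,1): flips 1 -> legal
(3,0): flips 1 -> legal
(4,0): no bracket -> illegal
(4,1): no bracket -> illegal
(4,5): no bracket -> illegal
(5,1): flips 1 -> legal
(5,2): flips 2 -> legal
(5,4): flips 2 -> legal
W mobility = 9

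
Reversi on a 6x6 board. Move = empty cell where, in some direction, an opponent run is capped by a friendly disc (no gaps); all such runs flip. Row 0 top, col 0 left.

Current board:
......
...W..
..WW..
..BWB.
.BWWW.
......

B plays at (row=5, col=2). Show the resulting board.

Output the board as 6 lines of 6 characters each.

Place B at (5,2); scan 8 dirs for brackets.
Dir NW: first cell 'B' (not opp) -> no flip
Dir N: opp run (4,2) capped by B -> flip
Dir NE: opp run (4,3) capped by B -> flip
Dir W: first cell '.' (not opp) -> no flip
Dir E: first cell '.' (not opp) -> no flip
Dir SW: edge -> no flip
Dir S: edge -> no flip
Dir SE: edge -> no flip
All flips: (4,2) (4,3)

Answer: ......
...W..
..WW..
..BWB.
.BBBW.
..B...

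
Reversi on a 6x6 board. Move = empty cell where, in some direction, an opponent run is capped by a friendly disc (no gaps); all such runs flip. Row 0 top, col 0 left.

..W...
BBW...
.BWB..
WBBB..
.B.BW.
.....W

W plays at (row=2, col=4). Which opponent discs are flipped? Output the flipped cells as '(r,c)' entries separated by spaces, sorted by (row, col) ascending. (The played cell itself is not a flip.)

Answer: (2,3)

Derivation:
Dir NW: first cell '.' (not opp) -> no flip
Dir N: first cell '.' (not opp) -> no flip
Dir NE: first cell '.' (not opp) -> no flip
Dir W: opp run (2,3) capped by W -> flip
Dir E: first cell '.' (not opp) -> no flip
Dir SW: opp run (3,3), next='.' -> no flip
Dir S: first cell '.' (not opp) -> no flip
Dir SE: first cell '.' (not opp) -> no flip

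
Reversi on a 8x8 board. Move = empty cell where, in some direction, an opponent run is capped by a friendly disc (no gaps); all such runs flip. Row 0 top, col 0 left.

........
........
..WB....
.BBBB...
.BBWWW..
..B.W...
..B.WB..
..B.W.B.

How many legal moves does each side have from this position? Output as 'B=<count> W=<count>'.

Answer: B=9 W=9

Derivation:
-- B to move --
(1,1): flips 1 -> legal
(1,2): flips 1 -> legal
(1,3): flips 1 -> legal
(2,1): flips 1 -> legal
(3,5): no bracket -> illegal
(3,6): no bracket -> illegal
(4,6): flips 3 -> legal
(5,3): flips 1 -> legal
(5,5): flips 1 -> legal
(5,6): flips 1 -> legal
(6,3): flips 1 -> legal
(7,3): no bracket -> illegal
(7,5): no bracket -> illegal
B mobility = 9
-- W to move --
(1,2): flips 2 -> legal
(1,3): flips 2 -> legal
(1,4): no bracket -> illegal
(2,0): no bracket -> illegal
(2,1): flips 1 -> legal
(2,4): flips 2 -> legal
(2,5): flips 1 -> legal
(3,0): no bracket -> illegal
(3,5): no bracket -> illegal
(4,0): flips 3 -> legal
(5,0): no bracket -> illegal
(5,1): no bracket -> illegal
(5,3): no bracket -> illegal
(5,5): no bracket -> illegal
(5,6): flips 1 -> legal
(6,1): flips 1 -> legal
(6,3): no bracket -> illegal
(6,6): flips 1 -> legal
(6,7): no bracket -> illegal
(7,1): no bracket -> illegal
(7,3): no bracket -> illegal
(7,5): no bracket -> illegal
(7,7): no bracket -> illegal
W mobility = 9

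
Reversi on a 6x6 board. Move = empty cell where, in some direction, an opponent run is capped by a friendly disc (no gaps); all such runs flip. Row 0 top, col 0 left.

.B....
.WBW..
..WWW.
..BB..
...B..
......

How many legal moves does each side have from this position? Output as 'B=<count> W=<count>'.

-- B to move --
(0,0): flips 2 -> legal
(0,2): no bracket -> illegal
(0,3): flips 2 -> legal
(0,4): no bracket -> illegal
(1,0): flips 1 -> legal
(1,4): flips 2 -> legal
(1,5): flips 1 -> legal
(2,0): no bracket -> illegal
(2,1): flips 1 -> legal
(2,5): no bracket -> illegal
(3,1): no bracket -> illegal
(3,4): flips 1 -> legal
(3,5): no bracket -> illegal
B mobility = 7
-- W to move --
(0,0): no bracket -> illegal
(0,2): flips 1 -> legal
(0,3): no bracket -> illegal
(1,0): no bracket -> illegal
(2,1): no bracket -> illegal
(3,1): no bracket -> illegal
(3,4): no bracket -> illegal
(4,1): flips 1 -> legal
(4,2): flips 2 -> legal
(4,4): flips 1 -> legal
(5,2): no bracket -> illegal
(5,3): flips 2 -> legal
(5,4): no bracket -> illegal
W mobility = 5

Answer: B=7 W=5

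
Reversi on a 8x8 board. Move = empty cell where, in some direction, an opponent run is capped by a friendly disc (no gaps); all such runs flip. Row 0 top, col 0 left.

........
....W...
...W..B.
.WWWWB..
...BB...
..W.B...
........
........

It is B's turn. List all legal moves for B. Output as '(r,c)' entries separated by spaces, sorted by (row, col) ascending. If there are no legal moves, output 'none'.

(0,3): no bracket -> illegal
(0,4): no bracket -> illegal
(0,5): no bracket -> illegal
(1,2): no bracket -> illegal
(1,3): flips 2 -> legal
(1,5): no bracket -> illegal
(2,0): no bracket -> illegal
(2,1): flips 1 -> legal
(2,2): flips 1 -> legal
(2,4): flips 1 -> legal
(2,5): flips 1 -> legal
(3,0): flips 4 -> legal
(4,0): no bracket -> illegal
(4,1): no bracket -> illegal
(4,2): no bracket -> illegal
(4,5): no bracket -> illegal
(5,1): no bracket -> illegal
(5,3): no bracket -> illegal
(6,1): flips 1 -> legal
(6,2): no bracket -> illegal
(6,3): no bracket -> illegal

Answer: (1,3) (2,1) (2,2) (2,4) (2,5) (3,0) (6,1)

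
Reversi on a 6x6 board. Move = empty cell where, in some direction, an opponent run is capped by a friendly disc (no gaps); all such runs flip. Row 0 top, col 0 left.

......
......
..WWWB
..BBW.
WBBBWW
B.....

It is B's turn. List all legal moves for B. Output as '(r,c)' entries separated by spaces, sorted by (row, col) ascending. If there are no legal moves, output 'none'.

(1,1): flips 1 -> legal
(1,2): flips 1 -> legal
(1,3): flips 1 -> legal
(1,4): flips 1 -> legal
(1,5): flips 1 -> legal
(2,1): flips 3 -> legal
(3,0): flips 1 -> legal
(3,1): no bracket -> illegal
(3,5): flips 1 -> legal
(5,1): no bracket -> illegal
(5,3): no bracket -> illegal
(5,4): no bracket -> illegal
(5,5): flips 1 -> legal

Answer: (1,1) (1,2) (1,3) (1,4) (1,5) (2,1) (3,0) (3,5) (5,5)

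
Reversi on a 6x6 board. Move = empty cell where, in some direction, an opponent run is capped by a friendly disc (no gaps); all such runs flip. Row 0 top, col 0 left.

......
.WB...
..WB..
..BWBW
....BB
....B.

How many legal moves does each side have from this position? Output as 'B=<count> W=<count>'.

-- B to move --
(0,0): flips 3 -> legal
(0,1): no bracket -> illegal
(0,2): no bracket -> illegal
(1,0): flips 1 -> legal
(1,3): no bracket -> illegal
(2,0): no bracket -> illegal
(2,1): flips 1 -> legal
(2,4): no bracket -> illegal
(2,5): flips 1 -> legal
(3,1): no bracket -> illegal
(4,2): no bracket -> illegal
(4,3): flips 1 -> legal
B mobility = 5
-- W to move --
(0,1): no bracket -> illegal
(0,2): flips 1 -> legal
(0,3): no bracket -> illegal
(1,3): flips 2 -> legal
(1,4): no bracket -> illegal
(2,1): no bracket -> illegal
(2,4): flips 1 -> legal
(2,5): no bracket -> illegal
(3,1): flips 1 -> legal
(4,1): no bracket -> illegal
(4,2): flips 1 -> legal
(4,3): no bracket -> illegal
(5,3): flips 1 -> legal
(5,5): flips 2 -> legal
W mobility = 7

Answer: B=5 W=7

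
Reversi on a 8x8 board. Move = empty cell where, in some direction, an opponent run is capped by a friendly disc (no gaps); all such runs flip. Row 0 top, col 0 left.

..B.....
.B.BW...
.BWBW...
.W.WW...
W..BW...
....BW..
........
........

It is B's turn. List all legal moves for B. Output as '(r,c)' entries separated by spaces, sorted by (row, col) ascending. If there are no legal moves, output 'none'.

(0,3): no bracket -> illegal
(0,4): flips 4 -> legal
(0,5): flips 1 -> legal
(1,2): no bracket -> illegal
(1,5): flips 1 -> legal
(2,0): no bracket -> illegal
(2,5): flips 2 -> legal
(3,0): no bracket -> illegal
(3,2): no bracket -> illegal
(3,5): flips 1 -> legal
(4,1): flips 1 -> legal
(4,2): no bracket -> illegal
(4,5): flips 2 -> legal
(4,6): no bracket -> illegal
(5,0): no bracket -> illegal
(5,1): no bracket -> illegal
(5,3): no bracket -> illegal
(5,6): flips 1 -> legal
(6,4): no bracket -> illegal
(6,5): no bracket -> illegal
(6,6): flips 4 -> legal

Answer: (0,4) (0,5) (1,5) (2,5) (3,5) (4,1) (4,5) (5,6) (6,6)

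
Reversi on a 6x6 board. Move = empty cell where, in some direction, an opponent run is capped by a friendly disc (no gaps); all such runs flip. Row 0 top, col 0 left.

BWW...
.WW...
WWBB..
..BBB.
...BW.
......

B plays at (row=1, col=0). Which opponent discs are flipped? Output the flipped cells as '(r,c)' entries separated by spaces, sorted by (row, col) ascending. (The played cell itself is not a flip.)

Dir NW: edge -> no flip
Dir N: first cell 'B' (not opp) -> no flip
Dir NE: opp run (0,1), next=edge -> no flip
Dir W: edge -> no flip
Dir E: opp run (1,1) (1,2), next='.' -> no flip
Dir SW: edge -> no flip
Dir S: opp run (2,0), next='.' -> no flip
Dir SE: opp run (2,1) capped by B -> flip

Answer: (2,1)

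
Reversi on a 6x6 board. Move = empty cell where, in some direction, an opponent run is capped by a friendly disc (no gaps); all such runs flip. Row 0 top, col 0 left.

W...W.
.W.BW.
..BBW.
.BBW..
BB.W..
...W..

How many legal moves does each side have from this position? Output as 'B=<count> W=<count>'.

-- B to move --
(0,1): no bracket -> illegal
(0,2): no bracket -> illegal
(0,3): no bracket -> illegal
(0,5): flips 1 -> legal
(1,0): no bracket -> illegal
(1,2): no bracket -> illegal
(1,5): flips 1 -> legal
(2,0): no bracket -> illegal
(2,1): no bracket -> illegal
(2,5): flips 1 -> legal
(3,4): flips 1 -> legal
(3,5): flips 1 -> legal
(4,2): no bracket -> illegal
(4,4): flips 1 -> legal
(5,2): no bracket -> illegal
(5,4): flips 1 -> legal
B mobility = 7
-- W to move --
(0,2): flips 1 -> legal
(0,3): flips 2 -> legal
(1,2): flips 1 -> legal
(2,0): no bracket -> illegal
(2,1): flips 3 -> legal
(3,0): flips 2 -> legal
(3,4): no bracket -> illegal
(4,2): no bracket -> illegal
(5,0): flips 3 -> legal
(5,1): no bracket -> illegal
(5,2): no bracket -> illegal
W mobility = 6

Answer: B=7 W=6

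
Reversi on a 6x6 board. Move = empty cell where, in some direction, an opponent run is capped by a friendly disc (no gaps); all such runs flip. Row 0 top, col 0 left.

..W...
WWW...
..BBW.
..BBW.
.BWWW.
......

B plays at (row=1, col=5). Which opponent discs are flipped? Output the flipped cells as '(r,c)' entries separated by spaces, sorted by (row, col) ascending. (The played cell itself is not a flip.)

Dir NW: first cell '.' (not opp) -> no flip
Dir N: first cell '.' (not opp) -> no flip
Dir NE: edge -> no flip
Dir W: first cell '.' (not opp) -> no flip
Dir E: edge -> no flip
Dir SW: opp run (2,4) capped by B -> flip
Dir S: first cell '.' (not opp) -> no flip
Dir SE: edge -> no flip

Answer: (2,4)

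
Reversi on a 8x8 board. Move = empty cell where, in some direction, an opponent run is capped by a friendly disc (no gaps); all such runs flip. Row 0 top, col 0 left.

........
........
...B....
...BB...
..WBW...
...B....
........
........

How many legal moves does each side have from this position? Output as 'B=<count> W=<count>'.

-- B to move --
(3,1): flips 1 -> legal
(3,2): no bracket -> illegal
(3,5): flips 1 -> legal
(4,1): flips 1 -> legal
(4,5): flips 1 -> legal
(5,1): flips 1 -> legal
(5,2): no bracket -> illegal
(5,4): flips 1 -> legal
(5,5): flips 1 -> legal
B mobility = 7
-- W to move --
(1,2): no bracket -> illegal
(1,3): no bracket -> illegal
(1,4): no bracket -> illegal
(2,2): flips 1 -> legal
(2,4): flips 2 -> legal
(2,5): no bracket -> illegal
(3,2): no bracket -> illegal
(3,5): no bracket -> illegal
(4,5): no bracket -> illegal
(5,2): no bracket -> illegal
(5,4): no bracket -> illegal
(6,2): flips 1 -> legal
(6,3): no bracket -> illegal
(6,4): flips 1 -> legal
W mobility = 4

Answer: B=7 W=4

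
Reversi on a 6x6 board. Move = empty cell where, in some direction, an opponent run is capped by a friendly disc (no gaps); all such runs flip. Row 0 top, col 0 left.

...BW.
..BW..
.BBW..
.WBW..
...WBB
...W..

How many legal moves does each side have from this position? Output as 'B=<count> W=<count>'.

Answer: B=9 W=8

Derivation:
-- B to move --
(0,2): no bracket -> illegal
(0,5): flips 1 -> legal
(1,4): flips 2 -> legal
(1,5): no bracket -> illegal
(2,0): no bracket -> illegal
(2,4): flips 1 -> legal
(3,0): flips 1 -> legal
(3,4): flips 2 -> legal
(4,0): flips 1 -> legal
(4,1): flips 1 -> legal
(4,2): flips 1 -> legal
(5,2): no bracket -> illegal
(5,4): flips 1 -> legal
B mobility = 9
-- W to move --
(0,1): flips 1 -> legal
(0,2): flips 1 -> legal
(1,0): flips 2 -> legal
(1,1): flips 3 -> legal
(1,4): no bracket -> illegal
(2,0): flips 2 -> legal
(3,0): no bracket -> illegal
(3,4): no bracket -> illegal
(3,5): flips 1 -> legal
(4,1): flips 1 -> legal
(4,2): no bracket -> illegal
(5,4): no bracket -> illegal
(5,5): flips 1 -> legal
W mobility = 8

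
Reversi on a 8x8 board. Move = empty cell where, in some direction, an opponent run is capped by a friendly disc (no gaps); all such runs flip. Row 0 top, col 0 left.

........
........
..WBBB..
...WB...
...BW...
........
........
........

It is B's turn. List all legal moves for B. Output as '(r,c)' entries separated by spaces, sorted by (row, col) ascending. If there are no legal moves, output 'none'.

(1,1): no bracket -> illegal
(1,2): no bracket -> illegal
(1,3): no bracket -> illegal
(2,1): flips 1 -> legal
(3,1): no bracket -> illegal
(3,2): flips 1 -> legal
(3,5): no bracket -> illegal
(4,2): flips 1 -> legal
(4,5): flips 1 -> legal
(5,3): no bracket -> illegal
(5,4): flips 1 -> legal
(5,5): no bracket -> illegal

Answer: (2,1) (3,2) (4,2) (4,5) (5,4)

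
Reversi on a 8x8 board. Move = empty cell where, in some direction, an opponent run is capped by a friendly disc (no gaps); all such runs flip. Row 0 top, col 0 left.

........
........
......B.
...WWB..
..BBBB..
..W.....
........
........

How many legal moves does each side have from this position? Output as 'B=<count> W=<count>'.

-- B to move --
(2,2): flips 1 -> legal
(2,3): flips 2 -> legal
(2,4): flips 2 -> legal
(2,5): flips 1 -> legal
(3,2): flips 2 -> legal
(4,1): no bracket -> illegal
(5,1): no bracket -> illegal
(5,3): no bracket -> illegal
(6,1): flips 1 -> legal
(6,2): flips 1 -> legal
(6,3): no bracket -> illegal
B mobility = 7
-- W to move --
(1,5): no bracket -> illegal
(1,6): no bracket -> illegal
(1,7): no bracket -> illegal
(2,4): no bracket -> illegal
(2,5): no bracket -> illegal
(2,7): no bracket -> illegal
(3,1): no bracket -> illegal
(3,2): flips 1 -> legal
(3,6): flips 1 -> legal
(3,7): no bracket -> illegal
(4,1): no bracket -> illegal
(4,6): no bracket -> illegal
(5,1): flips 1 -> legal
(5,3): flips 1 -> legal
(5,4): flips 1 -> legal
(5,5): flips 1 -> legal
(5,6): flips 1 -> legal
W mobility = 7

Answer: B=7 W=7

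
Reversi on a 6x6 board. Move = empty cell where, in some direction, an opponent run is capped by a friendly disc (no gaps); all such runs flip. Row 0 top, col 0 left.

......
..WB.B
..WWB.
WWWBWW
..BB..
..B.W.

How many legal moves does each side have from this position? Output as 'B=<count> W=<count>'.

Answer: B=7 W=7

Derivation:
-- B to move --
(0,1): no bracket -> illegal
(0,2): flips 3 -> legal
(0,3): no bracket -> illegal
(1,1): flips 2 -> legal
(1,4): no bracket -> illegal
(2,0): flips 1 -> legal
(2,1): flips 3 -> legal
(2,5): flips 1 -> legal
(4,0): flips 2 -> legal
(4,1): no bracket -> illegal
(4,4): flips 1 -> legal
(4,5): no bracket -> illegal
(5,3): no bracket -> illegal
(5,5): no bracket -> illegal
B mobility = 7
-- W to move --
(0,2): flips 2 -> legal
(0,3): flips 1 -> legal
(0,4): flips 1 -> legal
(0,5): no bracket -> illegal
(1,4): flips 2 -> legal
(2,5): flips 1 -> legal
(4,1): no bracket -> illegal
(4,4): flips 1 -> legal
(5,1): no bracket -> illegal
(5,3): flips 3 -> legal
W mobility = 7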